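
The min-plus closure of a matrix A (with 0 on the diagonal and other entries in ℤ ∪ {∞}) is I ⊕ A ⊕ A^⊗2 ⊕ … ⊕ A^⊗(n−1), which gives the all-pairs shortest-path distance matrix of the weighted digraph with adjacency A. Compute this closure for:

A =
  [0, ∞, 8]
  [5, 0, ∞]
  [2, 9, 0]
Closure =
  [0, 17, 8]
  [5, 0, 13]
  [2, 9, 0]

This is the Floyd-Warshall all-pairs shortest-path computation. For each intermediate vertex k = 0, 1, …, 2, update dist[i][j] ← min(dist[i][j], dist[i][k] + dist[k][j]). The final matrix gives, for each (i, j), the minimum total weight of any directed path from i to j (possibly empty when i = j).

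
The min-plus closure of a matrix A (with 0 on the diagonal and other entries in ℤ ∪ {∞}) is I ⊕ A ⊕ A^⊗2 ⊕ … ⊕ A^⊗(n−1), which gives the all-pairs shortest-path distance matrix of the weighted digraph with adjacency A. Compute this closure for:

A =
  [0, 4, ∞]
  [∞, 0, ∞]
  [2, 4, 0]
Closure =
  [0, 4, ∞]
  [∞, 0, ∞]
  [2, 4, 0]

This is the Floyd-Warshall all-pairs shortest-path computation. For each intermediate vertex k = 0, 1, …, 2, update dist[i][j] ← min(dist[i][j], dist[i][k] + dist[k][j]). The final matrix gives, for each (i, j), the minimum total weight of any directed path from i to j (possibly empty when i = j).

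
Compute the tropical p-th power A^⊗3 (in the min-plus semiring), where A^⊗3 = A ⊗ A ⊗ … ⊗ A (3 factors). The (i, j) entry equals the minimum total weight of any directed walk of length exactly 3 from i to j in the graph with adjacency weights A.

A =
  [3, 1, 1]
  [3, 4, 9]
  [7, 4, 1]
A^⊗3 =
  [7, 5, 3]
  [7, 7, 5]
  [8, 6, 3]

Each entry (A^⊗3)_ij equals the minimum over all length-3 walks i = v_0 → v_1 → … → v_3 = j of Σ_t A[v_t][v_{t+1}]. For example, for (i, j) = (0, 2) we minimise over 9 possible intermediate vertex sequences; the minimum is 3, attained along the walk 0 → 2 → 2 → 2.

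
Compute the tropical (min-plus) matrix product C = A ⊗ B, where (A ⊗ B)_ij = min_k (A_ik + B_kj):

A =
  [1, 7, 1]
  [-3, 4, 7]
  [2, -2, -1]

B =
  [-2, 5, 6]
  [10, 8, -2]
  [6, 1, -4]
A ⊗ B =
  [-1, 2, -3]
  [-5, 2, 2]
  [0, 0, -5]

Apply the min-plus product entry-by-entry:
  C[0][0] = min over k of (A[0][0] + B[0][0] = 1 + -2 = -1, A[0][1] + B[1][0] = 7 + 10 = 17, A[0][2] + B[2][0] = 1 + 6 = 7) = -1 (attained at k = 0)
  C[0][1] = min over k of (A[0][0] + B[0][1] = 1 + 5 = 6, A[0][1] + B[1][1] = 7 + 8 = 15, A[0][2] + B[2][1] = 1 + 1 = 2) = 2 (attained at k = 2)
  C[0][2] = min over k of (A[0][0] + B[0][2] = 1 + 6 = 7, A[0][1] + B[1][2] = 7 + -2 = 5, A[0][2] + B[2][2] = 1 + -4 = -3) = -3 (attained at k = 2)
  C[1][0] = min over k of (A[1][0] + B[0][0] = -3 + -2 = -5, A[1][1] + B[1][0] = 4 + 10 = 14, A[1][2] + B[2][0] = 7 + 6 = 13) = -5 (attained at k = 0)
  C[1][1] = min over k of (A[1][0] + B[0][1] = -3 + 5 = 2, A[1][1] + B[1][1] = 4 + 8 = 12, A[1][2] + B[2][1] = 7 + 1 = 8) = 2 (attained at k = 0)
  C[1][2] = min over k of (A[1][0] + B[0][2] = -3 + 6 = 3, A[1][1] + B[1][2] = 4 + -2 = 2, A[1][2] + B[2][2] = 7 + -4 = 3) = 2 (attained at k = 1)
  C[2][0] = min over k of (A[2][0] + B[0][0] = 2 + -2 = 0, A[2][1] + B[1][0] = -2 + 10 = 8, A[2][2] + B[2][0] = -1 + 6 = 5) = 0 (attained at k = 0)
  C[2][1] = min over k of (A[2][0] + B[0][1] = 2 + 5 = 7, A[2][1] + B[1][1] = -2 + 8 = 6, A[2][2] + B[2][1] = -1 + 1 = 0) = 0 (attained at k = 2)
  C[2][2] = min over k of (A[2][0] + B[0][2] = 2 + 6 = 8, A[2][1] + B[1][2] = -2 + -2 = -4, A[2][2] + B[2][2] = -1 + -4 = -5) = -5 (attained at k = 2)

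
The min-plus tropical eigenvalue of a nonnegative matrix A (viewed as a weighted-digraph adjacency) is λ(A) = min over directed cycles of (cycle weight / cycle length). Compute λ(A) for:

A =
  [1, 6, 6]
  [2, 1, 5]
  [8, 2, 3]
λ(A) = 1

Enumerate directed cycles and compute their means (weight / length). Sample:
  cycle 0 → 0: weight = 1, length = 1, mean = 1/1 ≈ 1.000
  cycle 1 → 1: weight = 1, length = 1, mean = 1/1 ≈ 1.000
  cycle 2 → 2: weight = 3, length = 1, mean = 3/1 ≈ 3.000
  cycle 0 → 1 → 0: weight = 8, length = 2, mean = 8/2 ≈ 4.000
  cycle 0 → 2 → 0: weight = 14, length = 2, mean = 14/2 ≈ 7.000
  cycle 1 → 0 → 1: weight = 8, length = 2, mean = 8/2 ≈ 4.000
Minimum mean = 1.000, attained e.g. along the cycle 0 → 0 with weight 1 and length 1. So λ(A) = 1/1 = 1.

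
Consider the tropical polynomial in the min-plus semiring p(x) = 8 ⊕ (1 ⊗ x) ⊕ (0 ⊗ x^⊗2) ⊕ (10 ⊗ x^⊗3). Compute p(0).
p(0) = 0

A tropical monomial a ⊗ x^⊗i evaluates to a + i · x. Evaluating each term at x = 0:
  Term 0 contributes 8 + 0 · 0 = 8
  Term 1 contributes 1 + 1 · 0 = 1
  Term 2 contributes 0 + 2 · 0 = 0
  Term 3 contributes 10 + 3 · 0 = 10
p(0) = ⊕ of these = min[8, 1, 0, 10] = 0.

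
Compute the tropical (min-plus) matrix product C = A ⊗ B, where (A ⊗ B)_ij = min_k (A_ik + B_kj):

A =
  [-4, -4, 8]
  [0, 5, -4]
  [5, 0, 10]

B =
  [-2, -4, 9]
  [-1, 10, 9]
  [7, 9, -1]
A ⊗ B =
  [-6, -8, 5]
  [-2, -4, -5]
  [-1, 1, 9]

Apply the min-plus product entry-by-entry:
  C[0][0] = min over k of (A[0][0] + B[0][0] = -4 + -2 = -6, A[0][1] + B[1][0] = -4 + -1 = -5, A[0][2] + B[2][0] = 8 + 7 = 15) = -6 (attained at k = 0)
  C[0][1] = min over k of (A[0][0] + B[0][1] = -4 + -4 = -8, A[0][1] + B[1][1] = -4 + 10 = 6, A[0][2] + B[2][1] = 8 + 9 = 17) = -8 (attained at k = 0)
  C[0][2] = min over k of (A[0][0] + B[0][2] = -4 + 9 = 5, A[0][1] + B[1][2] = -4 + 9 = 5, A[0][2] + B[2][2] = 8 + -1 = 7) = 5 (attained at k = 0)
  C[1][0] = min over k of (A[1][0] + B[0][0] = 0 + -2 = -2, A[1][1] + B[1][0] = 5 + -1 = 4, A[1][2] + B[2][0] = -4 + 7 = 3) = -2 (attained at k = 0)
  C[1][1] = min over k of (A[1][0] + B[0][1] = 0 + -4 = -4, A[1][1] + B[1][1] = 5 + 10 = 15, A[1][2] + B[2][1] = -4 + 9 = 5) = -4 (attained at k = 0)
  C[1][2] = min over k of (A[1][0] + B[0][2] = 0 + 9 = 9, A[1][1] + B[1][2] = 5 + 9 = 14, A[1][2] + B[2][2] = -4 + -1 = -5) = -5 (attained at k = 2)
  C[2][0] = min over k of (A[2][0] + B[0][0] = 5 + -2 = 3, A[2][1] + B[1][0] = 0 + -1 = -1, A[2][2] + B[2][0] = 10 + 7 = 17) = -1 (attained at k = 1)
  C[2][1] = min over k of (A[2][0] + B[0][1] = 5 + -4 = 1, A[2][1] + B[1][1] = 0 + 10 = 10, A[2][2] + B[2][1] = 10 + 9 = 19) = 1 (attained at k = 0)
  C[2][2] = min over k of (A[2][0] + B[0][2] = 5 + 9 = 14, A[2][1] + B[1][2] = 0 + 9 = 9, A[2][2] + B[2][2] = 10 + -1 = 9) = 9 (attained at k = 1)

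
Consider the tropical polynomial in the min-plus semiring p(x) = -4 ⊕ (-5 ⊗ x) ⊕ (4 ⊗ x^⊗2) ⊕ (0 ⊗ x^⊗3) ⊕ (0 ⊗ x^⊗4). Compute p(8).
p(8) = -4

A tropical monomial a ⊗ x^⊗i evaluates to a + i · x. Evaluating each term at x = 8:
  Term 0 contributes -4 + 0 · 8 = -4
  Term 1 contributes -5 + 1 · 8 = 3
  Term 2 contributes 4 + 2 · 8 = 20
  Term 3 contributes 0 + 3 · 8 = 24
  Term 4 contributes 0 + 4 · 8 = 32
p(8) = ⊕ of these = min[-4, 3, 20, 24, 32] = -4.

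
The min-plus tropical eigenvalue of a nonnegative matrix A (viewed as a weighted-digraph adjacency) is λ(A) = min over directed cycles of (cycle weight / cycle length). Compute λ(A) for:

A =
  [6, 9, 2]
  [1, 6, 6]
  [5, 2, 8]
λ(A) = 5/3

Enumerate directed cycles and compute their means (weight / length). Sample:
  cycle 0 → 0: weight = 6, length = 1, mean = 6/1 ≈ 6.000
  cycle 1 → 1: weight = 6, length = 1, mean = 6/1 ≈ 6.000
  cycle 2 → 2: weight = 8, length = 1, mean = 8/1 ≈ 8.000
  cycle 0 → 1 → 0: weight = 10, length = 2, mean = 10/2 ≈ 5.000
  cycle 0 → 2 → 0: weight = 7, length = 2, mean = 7/2 ≈ 3.500
  cycle 1 → 0 → 1: weight = 10, length = 2, mean = 10/2 ≈ 5.000
Minimum mean = 1.667, attained e.g. along the cycle 0 → 2 → 1 → 0 with weight 5 and length 3. So λ(A) = 5/3 = 5/3.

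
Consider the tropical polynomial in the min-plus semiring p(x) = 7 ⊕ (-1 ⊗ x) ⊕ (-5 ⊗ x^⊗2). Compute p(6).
p(6) = 5

A tropical monomial a ⊗ x^⊗i evaluates to a + i · x. Evaluating each term at x = 6:
  Term 0 contributes 7 + 0 · 6 = 7
  Term 1 contributes -1 + 1 · 6 = 5
  Term 2 contributes -5 + 2 · 6 = 7
p(6) = ⊕ of these = min[7, 5, 7] = 5.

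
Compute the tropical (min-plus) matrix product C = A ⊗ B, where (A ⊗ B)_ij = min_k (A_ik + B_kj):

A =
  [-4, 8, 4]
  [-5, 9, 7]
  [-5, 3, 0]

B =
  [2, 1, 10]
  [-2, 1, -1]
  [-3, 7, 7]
A ⊗ B =
  [-2, -3, 6]
  [-3, -4, 5]
  [-3, -4, 2]

Apply the min-plus product entry-by-entry:
  C[0][0] = min over k of (A[0][0] + B[0][0] = -4 + 2 = -2, A[0][1] + B[1][0] = 8 + -2 = 6, A[0][2] + B[2][0] = 4 + -3 = 1) = -2 (attained at k = 0)
  C[0][1] = min over k of (A[0][0] + B[0][1] = -4 + 1 = -3, A[0][1] + B[1][1] = 8 + 1 = 9, A[0][2] + B[2][1] = 4 + 7 = 11) = -3 (attained at k = 0)
  C[0][2] = min over k of (A[0][0] + B[0][2] = -4 + 10 = 6, A[0][1] + B[1][2] = 8 + -1 = 7, A[0][2] + B[2][2] = 4 + 7 = 11) = 6 (attained at k = 0)
  C[1][0] = min over k of (A[1][0] + B[0][0] = -5 + 2 = -3, A[1][1] + B[1][0] = 9 + -2 = 7, A[1][2] + B[2][0] = 7 + -3 = 4) = -3 (attained at k = 0)
  C[1][1] = min over k of (A[1][0] + B[0][1] = -5 + 1 = -4, A[1][1] + B[1][1] = 9 + 1 = 10, A[1][2] + B[2][1] = 7 + 7 = 14) = -4 (attained at k = 0)
  C[1][2] = min over k of (A[1][0] + B[0][2] = -5 + 10 = 5, A[1][1] + B[1][2] = 9 + -1 = 8, A[1][2] + B[2][2] = 7 + 7 = 14) = 5 (attained at k = 0)
  C[2][0] = min over k of (A[2][0] + B[0][0] = -5 + 2 = -3, A[2][1] + B[1][0] = 3 + -2 = 1, A[2][2] + B[2][0] = 0 + -3 = -3) = -3 (attained at k = 0)
  C[2][1] = min over k of (A[2][0] + B[0][1] = -5 + 1 = -4, A[2][1] + B[1][1] = 3 + 1 = 4, A[2][2] + B[2][1] = 0 + 7 = 7) = -4 (attained at k = 0)
  C[2][2] = min over k of (A[2][0] + B[0][2] = -5 + 10 = 5, A[2][1] + B[1][2] = 3 + -1 = 2, A[2][2] + B[2][2] = 0 + 7 = 7) = 2 (attained at k = 1)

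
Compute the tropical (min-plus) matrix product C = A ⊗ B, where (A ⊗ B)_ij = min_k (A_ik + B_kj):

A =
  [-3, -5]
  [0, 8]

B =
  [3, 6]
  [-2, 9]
A ⊗ B =
  [-7, 3]
  [3, 6]

Apply the min-plus product entry-by-entry:
  C[0][0] = min over k of (A[0][0] + B[0][0] = -3 + 3 = 0, A[0][1] + B[1][0] = -5 + -2 = -7) = -7 (attained at k = 1)
  C[0][1] = min over k of (A[0][0] + B[0][1] = -3 + 6 = 3, A[0][1] + B[1][1] = -5 + 9 = 4) = 3 (attained at k = 0)
  C[1][0] = min over k of (A[1][0] + B[0][0] = 0 + 3 = 3, A[1][1] + B[1][0] = 8 + -2 = 6) = 3 (attained at k = 0)
  C[1][1] = min over k of (A[1][0] + B[0][1] = 0 + 6 = 6, A[1][1] + B[1][1] = 8 + 9 = 17) = 6 (attained at k = 0)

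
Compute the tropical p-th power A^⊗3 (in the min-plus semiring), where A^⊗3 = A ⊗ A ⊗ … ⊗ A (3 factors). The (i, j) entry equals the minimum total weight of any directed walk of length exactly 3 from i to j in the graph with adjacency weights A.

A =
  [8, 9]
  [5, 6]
A^⊗3 =
  [20, 21]
  [17, 18]

Each entry (A^⊗3)_ij equals the minimum over all length-3 walks i = v_0 → v_1 → … → v_3 = j of Σ_t A[v_t][v_{t+1}]. For example, for (i, j) = (0, 1) we minimise over 4 possible intermediate vertex sequences; the minimum is 21, attained along the walk 0 → 1 → 1 → 1.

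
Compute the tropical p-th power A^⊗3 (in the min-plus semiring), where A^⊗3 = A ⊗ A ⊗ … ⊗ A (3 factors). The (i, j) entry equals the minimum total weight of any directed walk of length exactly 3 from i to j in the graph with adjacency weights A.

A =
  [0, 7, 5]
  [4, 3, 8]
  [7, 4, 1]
A^⊗3 =
  [0, 7, 5]
  [4, 9, 9]
  [7, 6, 3]

Each entry (A^⊗3)_ij equals the minimum over all length-3 walks i = v_0 → v_1 → … → v_3 = j of Σ_t A[v_t][v_{t+1}]. For example, for (i, j) = (0, 2) we minimise over 9 possible intermediate vertex sequences; the minimum is 5, attained along the walk 0 → 0 → 0 → 2.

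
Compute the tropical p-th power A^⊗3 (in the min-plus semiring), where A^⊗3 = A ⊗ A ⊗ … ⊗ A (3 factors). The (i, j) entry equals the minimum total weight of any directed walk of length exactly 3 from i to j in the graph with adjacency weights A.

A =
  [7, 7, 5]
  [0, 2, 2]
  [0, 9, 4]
A^⊗3 =
  [9, 11, 10]
  [4, 6, 6]
  [5, 9, 9]

Each entry (A^⊗3)_ij equals the minimum over all length-3 walks i = v_0 → v_1 → … → v_3 = j of Σ_t A[v_t][v_{t+1}]. For example, for (i, j) = (0, 2) we minimise over 9 possible intermediate vertex sequences; the minimum is 10, attained along the walk 0 → 2 → 0 → 2.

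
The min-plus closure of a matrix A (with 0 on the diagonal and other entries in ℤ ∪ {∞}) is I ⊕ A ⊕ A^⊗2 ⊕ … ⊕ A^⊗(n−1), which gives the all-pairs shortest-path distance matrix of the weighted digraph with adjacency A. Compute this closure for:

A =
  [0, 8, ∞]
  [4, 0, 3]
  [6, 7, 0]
Closure =
  [0, 8, 11]
  [4, 0, 3]
  [6, 7, 0]

This is the Floyd-Warshall all-pairs shortest-path computation. For each intermediate vertex k = 0, 1, …, 2, update dist[i][j] ← min(dist[i][j], dist[i][k] + dist[k][j]). The final matrix gives, for each (i, j), the minimum total weight of any directed path from i to j (possibly empty when i = j).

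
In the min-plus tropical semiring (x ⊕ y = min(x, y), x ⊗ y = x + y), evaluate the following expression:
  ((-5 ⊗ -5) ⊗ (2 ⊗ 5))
((-5 ⊗ -5) ⊗ (2 ⊗ 5)) = -3

Expand innermost to outermost. Recall ⊕ takes the minimum of its arguments and ⊗ takes their sum. Working out the expression ((-5 ⊗ -5) ⊗ (2 ⊗ 5)) gives -3.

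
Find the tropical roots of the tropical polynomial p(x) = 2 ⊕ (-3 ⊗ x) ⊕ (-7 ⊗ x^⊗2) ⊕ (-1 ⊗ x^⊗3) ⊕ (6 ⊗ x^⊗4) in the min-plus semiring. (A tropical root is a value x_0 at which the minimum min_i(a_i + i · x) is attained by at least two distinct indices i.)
Roots: {-7, -6, 4, 5}

Each tropical root is a break point of the lower envelope of the lines y = a_i + i · x (there are 5 lines, with slopes 0, 1, ..., 4). Only the lines that attain the minimum somewhere contribute to roots; other lines are dominated. Here the surviving (envelope) indices are i = 4, i = 3, i = 2, i = 1, i = 0.
Intersections between consecutive envelope lines give the roots: for adjacent envelope indices i < j the intersection is x = (a_i − a_j) / (j − i). Reading off the sorted break points: {-7, -6, 4, 5}.
Verification: at each break x_0, at least two indices attain the minimum of min_i(a_i + i · x_0).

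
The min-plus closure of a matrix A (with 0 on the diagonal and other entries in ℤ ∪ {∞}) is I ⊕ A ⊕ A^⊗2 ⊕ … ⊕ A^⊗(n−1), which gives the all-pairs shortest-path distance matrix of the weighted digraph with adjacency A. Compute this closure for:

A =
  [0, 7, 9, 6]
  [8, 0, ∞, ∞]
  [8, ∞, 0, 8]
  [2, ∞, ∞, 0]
Closure =
  [0, 7, 9, 6]
  [8, 0, 17, 14]
  [8, 15, 0, 8]
  [2, 9, 11, 0]

This is the Floyd-Warshall all-pairs shortest-path computation. For each intermediate vertex k = 0, 1, …, 3, update dist[i][j] ← min(dist[i][j], dist[i][k] + dist[k][j]). The final matrix gives, for each (i, j), the minimum total weight of any directed path from i to j (possibly empty when i = j).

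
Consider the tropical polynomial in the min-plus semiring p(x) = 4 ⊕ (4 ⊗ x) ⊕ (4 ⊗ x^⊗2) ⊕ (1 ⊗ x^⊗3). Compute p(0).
p(0) = 1

A tropical monomial a ⊗ x^⊗i evaluates to a + i · x. Evaluating each term at x = 0:
  Term 0 contributes 4 + 0 · 0 = 4
  Term 1 contributes 4 + 1 · 0 = 4
  Term 2 contributes 4 + 2 · 0 = 4
  Term 3 contributes 1 + 3 · 0 = 1
p(0) = ⊕ of these = min[4, 4, 4, 1] = 1.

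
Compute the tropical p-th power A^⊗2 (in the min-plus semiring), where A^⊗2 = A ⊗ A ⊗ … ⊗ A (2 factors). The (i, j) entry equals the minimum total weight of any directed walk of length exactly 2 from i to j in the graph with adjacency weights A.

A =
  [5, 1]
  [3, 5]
A^⊗2 =
  [4, 6]
  [8, 4]

Each entry (A^⊗2)_ij equals the minimum over all length-2 walks i = v_0 → v_1 → … → v_2 = j of Σ_t A[v_t][v_{t+1}]. For example, for (i, j) = (0, 1) we minimise over 2 possible intermediate vertex sequences; the minimum is 6, attained along the walk 0 → 0 → 1.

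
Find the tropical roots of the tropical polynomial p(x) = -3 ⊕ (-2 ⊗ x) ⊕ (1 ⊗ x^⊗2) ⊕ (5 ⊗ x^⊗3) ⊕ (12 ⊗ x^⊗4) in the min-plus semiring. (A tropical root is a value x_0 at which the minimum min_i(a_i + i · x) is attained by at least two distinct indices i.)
Roots: {-7, -4, -3, -1}

Each tropical root is a break point of the lower envelope of the lines y = a_i + i · x (there are 5 lines, with slopes 0, 1, ..., 4). Only the lines that attain the minimum somewhere contribute to roots; other lines are dominated. Here the surviving (envelope) indices are i = 4, i = 3, i = 2, i = 1, i = 0.
Intersections between consecutive envelope lines give the roots: for adjacent envelope indices i < j the intersection is x = (a_i − a_j) / (j − i). Reading off the sorted break points: {-7, -4, -3, -1}.
Verification: at each break x_0, at least two indices attain the minimum of min_i(a_i + i · x_0).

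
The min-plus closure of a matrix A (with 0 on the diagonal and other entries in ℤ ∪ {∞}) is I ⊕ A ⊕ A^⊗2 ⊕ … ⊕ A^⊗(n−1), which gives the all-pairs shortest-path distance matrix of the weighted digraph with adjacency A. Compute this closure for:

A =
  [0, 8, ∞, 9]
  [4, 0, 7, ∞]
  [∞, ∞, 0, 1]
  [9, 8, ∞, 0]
Closure =
  [0, 8, 15, 9]
  [4, 0, 7, 8]
  [10, 9, 0, 1]
  [9, 8, 15, 0]

This is the Floyd-Warshall all-pairs shortest-path computation. For each intermediate vertex k = 0, 1, …, 3, update dist[i][j] ← min(dist[i][j], dist[i][k] + dist[k][j]). The final matrix gives, for each (i, j), the minimum total weight of any directed path from i to j (possibly empty when i = j).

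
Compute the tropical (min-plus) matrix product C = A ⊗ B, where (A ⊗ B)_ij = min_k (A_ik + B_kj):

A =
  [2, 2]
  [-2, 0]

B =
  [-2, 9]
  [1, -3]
A ⊗ B =
  [0, -1]
  [-4, -3]

Apply the min-plus product entry-by-entry:
  C[0][0] = min over k of (A[0][0] + B[0][0] = 2 + -2 = 0, A[0][1] + B[1][0] = 2 + 1 = 3) = 0 (attained at k = 0)
  C[0][1] = min over k of (A[0][0] + B[0][1] = 2 + 9 = 11, A[0][1] + B[1][1] = 2 + -3 = -1) = -1 (attained at k = 1)
  C[1][0] = min over k of (A[1][0] + B[0][0] = -2 + -2 = -4, A[1][1] + B[1][0] = 0 + 1 = 1) = -4 (attained at k = 0)
  C[1][1] = min over k of (A[1][0] + B[0][1] = -2 + 9 = 7, A[1][1] + B[1][1] = 0 + -3 = -3) = -3 (attained at k = 1)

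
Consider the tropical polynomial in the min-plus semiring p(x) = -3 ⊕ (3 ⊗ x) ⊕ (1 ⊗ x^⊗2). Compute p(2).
p(2) = -3

A tropical monomial a ⊗ x^⊗i evaluates to a + i · x. Evaluating each term at x = 2:
  Term 0 contributes -3 + 0 · 2 = -3
  Term 1 contributes 3 + 1 · 2 = 5
  Term 2 contributes 1 + 2 · 2 = 5
p(2) = ⊕ of these = min[-3, 5, 5] = -3.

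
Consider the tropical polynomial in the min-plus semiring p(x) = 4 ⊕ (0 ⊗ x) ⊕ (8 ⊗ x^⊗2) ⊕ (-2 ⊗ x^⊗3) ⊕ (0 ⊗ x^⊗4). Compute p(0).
p(0) = -2

A tropical monomial a ⊗ x^⊗i evaluates to a + i · x. Evaluating each term at x = 0:
  Term 0 contributes 4 + 0 · 0 = 4
  Term 1 contributes 0 + 1 · 0 = 0
  Term 2 contributes 8 + 2 · 0 = 8
  Term 3 contributes -2 + 3 · 0 = -2
  Term 4 contributes 0 + 4 · 0 = 0
p(0) = ⊕ of these = min[4, 0, 8, -2, 0] = -2.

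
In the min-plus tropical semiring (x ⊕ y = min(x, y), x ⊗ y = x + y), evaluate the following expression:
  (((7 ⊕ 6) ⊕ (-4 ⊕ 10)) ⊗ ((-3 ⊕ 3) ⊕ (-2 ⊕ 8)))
(((7 ⊕ 6) ⊕ (-4 ⊕ 10)) ⊗ ((-3 ⊕ 3) ⊕ (-2 ⊕ 8))) = -7

Expand innermost to outermost. Recall ⊕ takes the minimum of its arguments and ⊗ takes their sum. Working out the expression (((7 ⊕ 6) ⊕ (-4 ⊕ 10)) ⊗ ((-3 ⊕ 3) ⊕ (-2 ⊕ 8))) gives -7.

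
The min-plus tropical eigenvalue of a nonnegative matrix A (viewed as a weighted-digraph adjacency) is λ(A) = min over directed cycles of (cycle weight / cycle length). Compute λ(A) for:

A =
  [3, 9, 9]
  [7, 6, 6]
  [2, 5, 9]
λ(A) = 3

Enumerate directed cycles and compute their means (weight / length). Sample:
  cycle 0 → 0: weight = 3, length = 1, mean = 3/1 ≈ 3.000
  cycle 1 → 1: weight = 6, length = 1, mean = 6/1 ≈ 6.000
  cycle 2 → 2: weight = 9, length = 1, mean = 9/1 ≈ 9.000
  cycle 0 → 1 → 0: weight = 16, length = 2, mean = 16/2 ≈ 8.000
  cycle 0 → 2 → 0: weight = 11, length = 2, mean = 11/2 ≈ 5.500
  cycle 1 → 0 → 1: weight = 16, length = 2, mean = 16/2 ≈ 8.000
Minimum mean = 3.000, attained e.g. along the cycle 0 → 0 with weight 3 and length 1. So λ(A) = 3/1 = 3.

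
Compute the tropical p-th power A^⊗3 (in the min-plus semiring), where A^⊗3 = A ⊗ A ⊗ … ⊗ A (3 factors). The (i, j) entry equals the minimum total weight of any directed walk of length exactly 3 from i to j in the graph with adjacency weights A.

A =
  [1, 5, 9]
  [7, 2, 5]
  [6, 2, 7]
A^⊗3 =
  [3, 7, 11]
  [9, 6, 9]
  [8, 6, 9]

Each entry (A^⊗3)_ij equals the minimum over all length-3 walks i = v_0 → v_1 → … → v_3 = j of Σ_t A[v_t][v_{t+1}]. For example, for (i, j) = (0, 2) we minimise over 9 possible intermediate vertex sequences; the minimum is 11, attained along the walk 0 → 0 → 0 → 2.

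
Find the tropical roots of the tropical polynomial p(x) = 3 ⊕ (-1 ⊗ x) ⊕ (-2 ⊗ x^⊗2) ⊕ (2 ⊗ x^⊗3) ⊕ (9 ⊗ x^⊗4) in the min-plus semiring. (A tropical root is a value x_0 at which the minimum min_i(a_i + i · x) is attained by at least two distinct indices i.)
Roots: {-7, -4, 1, 4}

Each tropical root is a break point of the lower envelope of the lines y = a_i + i · x (there are 5 lines, with slopes 0, 1, ..., 4). Only the lines that attain the minimum somewhere contribute to roots; other lines are dominated. Here the surviving (envelope) indices are i = 4, i = 3, i = 2, i = 1, i = 0.
Intersections between consecutive envelope lines give the roots: for adjacent envelope indices i < j the intersection is x = (a_i − a_j) / (j − i). Reading off the sorted break points: {-7, -4, 1, 4}.
Verification: at each break x_0, at least two indices attain the minimum of min_i(a_i + i · x_0).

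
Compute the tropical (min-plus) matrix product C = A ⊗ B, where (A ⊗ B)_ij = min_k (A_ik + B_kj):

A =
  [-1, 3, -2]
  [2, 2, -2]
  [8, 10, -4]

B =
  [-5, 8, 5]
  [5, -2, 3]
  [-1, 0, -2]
A ⊗ B =
  [-6, -2, -4]
  [-3, -2, -4]
  [-5, -4, -6]

Apply the min-plus product entry-by-entry:
  C[0][0] = min over k of (A[0][0] + B[0][0] = -1 + -5 = -6, A[0][1] + B[1][0] = 3 + 5 = 8, A[0][2] + B[2][0] = -2 + -1 = -3) = -6 (attained at k = 0)
  C[0][1] = min over k of (A[0][0] + B[0][1] = -1 + 8 = 7, A[0][1] + B[1][1] = 3 + -2 = 1, A[0][2] + B[2][1] = -2 + 0 = -2) = -2 (attained at k = 2)
  C[0][2] = min over k of (A[0][0] + B[0][2] = -1 + 5 = 4, A[0][1] + B[1][2] = 3 + 3 = 6, A[0][2] + B[2][2] = -2 + -2 = -4) = -4 (attained at k = 2)
  C[1][0] = min over k of (A[1][0] + B[0][0] = 2 + -5 = -3, A[1][1] + B[1][0] = 2 + 5 = 7, A[1][2] + B[2][0] = -2 + -1 = -3) = -3 (attained at k = 0)
  C[1][1] = min over k of (A[1][0] + B[0][1] = 2 + 8 = 10, A[1][1] + B[1][1] = 2 + -2 = 0, A[1][2] + B[2][1] = -2 + 0 = -2) = -2 (attained at k = 2)
  C[1][2] = min over k of (A[1][0] + B[0][2] = 2 + 5 = 7, A[1][1] + B[1][2] = 2 + 3 = 5, A[1][2] + B[2][2] = -2 + -2 = -4) = -4 (attained at k = 2)
  C[2][0] = min over k of (A[2][0] + B[0][0] = 8 + -5 = 3, A[2][1] + B[1][0] = 10 + 5 = 15, A[2][2] + B[2][0] = -4 + -1 = -5) = -5 (attained at k = 2)
  C[2][1] = min over k of (A[2][0] + B[0][1] = 8 + 8 = 16, A[2][1] + B[1][1] = 10 + -2 = 8, A[2][2] + B[2][1] = -4 + 0 = -4) = -4 (attained at k = 2)
  C[2][2] = min over k of (A[2][0] + B[0][2] = 8 + 5 = 13, A[2][1] + B[1][2] = 10 + 3 = 13, A[2][2] + B[2][2] = -4 + -2 = -6) = -6 (attained at k = 2)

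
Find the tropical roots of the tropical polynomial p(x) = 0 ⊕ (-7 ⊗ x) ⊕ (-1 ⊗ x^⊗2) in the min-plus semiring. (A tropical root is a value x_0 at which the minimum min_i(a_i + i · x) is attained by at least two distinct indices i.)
Roots: {-6, 7}

Each tropical root is a break point of the lower envelope of the lines y = a_i + i · x (there are 3 lines, with slopes 0, 1, ..., 2). Only the lines that attain the minimum somewhere contribute to roots; other lines are dominated. Here the surviving (envelope) indices are i = 2, i = 1, i = 0.
Intersections between consecutive envelope lines give the roots: for adjacent envelope indices i < j the intersection is x = (a_i − a_j) / (j − i). Reading off the sorted break points: {-6, 7}.
Verification: at each break x_0, at least two indices attain the minimum of min_i(a_i + i · x_0).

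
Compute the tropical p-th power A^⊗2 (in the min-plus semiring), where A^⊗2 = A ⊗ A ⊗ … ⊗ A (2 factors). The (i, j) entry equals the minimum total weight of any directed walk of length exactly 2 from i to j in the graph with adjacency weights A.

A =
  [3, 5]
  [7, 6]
A^⊗2 =
  [6, 8]
  [10, 12]

Each entry (A^⊗2)_ij equals the minimum over all length-2 walks i = v_0 → v_1 → … → v_2 = j of Σ_t A[v_t][v_{t+1}]. For example, for (i, j) = (0, 1) we minimise over 2 possible intermediate vertex sequences; the minimum is 8, attained along the walk 0 → 0 → 1.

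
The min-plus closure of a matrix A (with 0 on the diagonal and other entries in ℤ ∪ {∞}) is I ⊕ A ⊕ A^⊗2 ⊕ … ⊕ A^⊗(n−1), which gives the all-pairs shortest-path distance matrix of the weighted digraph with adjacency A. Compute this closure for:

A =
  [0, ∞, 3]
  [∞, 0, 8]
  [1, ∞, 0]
Closure =
  [0, ∞, 3]
  [9, 0, 8]
  [1, ∞, 0]

This is the Floyd-Warshall all-pairs shortest-path computation. For each intermediate vertex k = 0, 1, …, 2, update dist[i][j] ← min(dist[i][j], dist[i][k] + dist[k][j]). The final matrix gives, for each (i, j), the minimum total weight of any directed path from i to j (possibly empty when i = j).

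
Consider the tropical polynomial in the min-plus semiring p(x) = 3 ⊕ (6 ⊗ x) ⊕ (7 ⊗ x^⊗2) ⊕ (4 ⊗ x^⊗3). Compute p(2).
p(2) = 3

A tropical monomial a ⊗ x^⊗i evaluates to a + i · x. Evaluating each term at x = 2:
  Term 0 contributes 3 + 0 · 2 = 3
  Term 1 contributes 6 + 1 · 2 = 8
  Term 2 contributes 7 + 2 · 2 = 11
  Term 3 contributes 4 + 3 · 2 = 10
p(2) = ⊕ of these = min[3, 8, 11, 10] = 3.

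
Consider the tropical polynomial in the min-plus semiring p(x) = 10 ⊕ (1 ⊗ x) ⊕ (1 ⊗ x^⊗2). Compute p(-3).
p(-3) = -5

A tropical monomial a ⊗ x^⊗i evaluates to a + i · x. Evaluating each term at x = -3:
  Term 0 contributes 10 + 0 · -3 = 10
  Term 1 contributes 1 + 1 · -3 = -2
  Term 2 contributes 1 + 2 · -3 = -5
p(-3) = ⊕ of these = min[10, -2, -5] = -5.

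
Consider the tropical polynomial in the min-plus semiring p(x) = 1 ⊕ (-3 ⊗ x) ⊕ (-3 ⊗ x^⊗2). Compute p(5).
p(5) = 1

A tropical monomial a ⊗ x^⊗i evaluates to a + i · x. Evaluating each term at x = 5:
  Term 0 contributes 1 + 0 · 5 = 1
  Term 1 contributes -3 + 1 · 5 = 2
  Term 2 contributes -3 + 2 · 5 = 7
p(5) = ⊕ of these = min[1, 2, 7] = 1.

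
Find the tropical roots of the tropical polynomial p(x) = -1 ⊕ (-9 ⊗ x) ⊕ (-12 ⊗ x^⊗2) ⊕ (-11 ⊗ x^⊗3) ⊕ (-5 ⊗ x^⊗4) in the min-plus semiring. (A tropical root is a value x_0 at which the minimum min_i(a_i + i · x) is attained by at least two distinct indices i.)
Roots: {-6, -1, 3, 8}

Each tropical root is a break point of the lower envelope of the lines y = a_i + i · x (there are 5 lines, with slopes 0, 1, ..., 4). Only the lines that attain the minimum somewhere contribute to roots; other lines are dominated. Here the surviving (envelope) indices are i = 4, i = 3, i = 2, i = 1, i = 0.
Intersections between consecutive envelope lines give the roots: for adjacent envelope indices i < j the intersection is x = (a_i − a_j) / (j − i). Reading off the sorted break points: {-6, -1, 3, 8}.
Verification: at each break x_0, at least two indices attain the minimum of min_i(a_i + i · x_0).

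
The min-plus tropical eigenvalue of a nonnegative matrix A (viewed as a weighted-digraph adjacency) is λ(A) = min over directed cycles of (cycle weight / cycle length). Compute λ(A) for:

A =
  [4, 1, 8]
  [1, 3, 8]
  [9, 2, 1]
λ(A) = 1

Enumerate directed cycles and compute their means (weight / length). Sample:
  cycle 0 → 0: weight = 4, length = 1, mean = 4/1 ≈ 4.000
  cycle 1 → 1: weight = 3, length = 1, mean = 3/1 ≈ 3.000
  cycle 2 → 2: weight = 1, length = 1, mean = 1/1 ≈ 1.000
  cycle 0 → 1 → 0: weight = 2, length = 2, mean = 2/2 ≈ 1.000
  cycle 0 → 2 → 0: weight = 17, length = 2, mean = 17/2 ≈ 8.500
  cycle 1 → 0 → 1: weight = 2, length = 2, mean = 2/2 ≈ 1.000
Minimum mean = 1.000, attained e.g. along the cycle 2 → 2 with weight 1 and length 1. So λ(A) = 1/1 = 1.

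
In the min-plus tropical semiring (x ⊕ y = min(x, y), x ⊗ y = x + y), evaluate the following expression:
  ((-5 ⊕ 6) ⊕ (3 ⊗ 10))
((-5 ⊕ 6) ⊕ (3 ⊗ 10)) = -5

Expand innermost to outermost. Recall ⊕ takes the minimum of its arguments and ⊗ takes their sum. Working out the expression ((-5 ⊕ 6) ⊕ (3 ⊗ 10)) gives -5.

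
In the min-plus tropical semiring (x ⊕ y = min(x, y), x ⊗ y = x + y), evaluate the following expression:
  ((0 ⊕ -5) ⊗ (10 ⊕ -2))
((0 ⊕ -5) ⊗ (10 ⊕ -2)) = -7

Expand innermost to outermost. Recall ⊕ takes the minimum of its arguments and ⊗ takes their sum. Working out the expression ((0 ⊕ -5) ⊗ (10 ⊕ -2)) gives -7.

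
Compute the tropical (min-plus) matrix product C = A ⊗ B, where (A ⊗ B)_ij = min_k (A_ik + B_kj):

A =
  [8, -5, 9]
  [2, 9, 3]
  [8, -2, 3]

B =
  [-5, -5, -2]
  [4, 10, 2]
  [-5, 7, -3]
A ⊗ B =
  [-1, 3, -3]
  [-3, -3, 0]
  [-2, 3, 0]

Apply the min-plus product entry-by-entry:
  C[0][0] = min over k of (A[0][0] + B[0][0] = 8 + -5 = 3, A[0][1] + B[1][0] = -5 + 4 = -1, A[0][2] + B[2][0] = 9 + -5 = 4) = -1 (attained at k = 1)
  C[0][1] = min over k of (A[0][0] + B[0][1] = 8 + -5 = 3, A[0][1] + B[1][1] = -5 + 10 = 5, A[0][2] + B[2][1] = 9 + 7 = 16) = 3 (attained at k = 0)
  C[0][2] = min over k of (A[0][0] + B[0][2] = 8 + -2 = 6, A[0][1] + B[1][2] = -5 + 2 = -3, A[0][2] + B[2][2] = 9 + -3 = 6) = -3 (attained at k = 1)
  C[1][0] = min over k of (A[1][0] + B[0][0] = 2 + -5 = -3, A[1][1] + B[1][0] = 9 + 4 = 13, A[1][2] + B[2][0] = 3 + -5 = -2) = -3 (attained at k = 0)
  C[1][1] = min over k of (A[1][0] + B[0][1] = 2 + -5 = -3, A[1][1] + B[1][1] = 9 + 10 = 19, A[1][2] + B[2][1] = 3 + 7 = 10) = -3 (attained at k = 0)
  C[1][2] = min over k of (A[1][0] + B[0][2] = 2 + -2 = 0, A[1][1] + B[1][2] = 9 + 2 = 11, A[1][2] + B[2][2] = 3 + -3 = 0) = 0 (attained at k = 0)
  C[2][0] = min over k of (A[2][0] + B[0][0] = 8 + -5 = 3, A[2][1] + B[1][0] = -2 + 4 = 2, A[2][2] + B[2][0] = 3 + -5 = -2) = -2 (attained at k = 2)
  C[2][1] = min over k of (A[2][0] + B[0][1] = 8 + -5 = 3, A[2][1] + B[1][1] = -2 + 10 = 8, A[2][2] + B[2][1] = 3 + 7 = 10) = 3 (attained at k = 0)
  C[2][2] = min over k of (A[2][0] + B[0][2] = 8 + -2 = 6, A[2][1] + B[1][2] = -2 + 2 = 0, A[2][2] + B[2][2] = 3 + -3 = 0) = 0 (attained at k = 1)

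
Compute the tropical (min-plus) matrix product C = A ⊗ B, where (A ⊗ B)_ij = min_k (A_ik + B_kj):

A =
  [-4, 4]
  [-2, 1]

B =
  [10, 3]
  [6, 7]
A ⊗ B =
  [6, -1]
  [7, 1]

Apply the min-plus product entry-by-entry:
  C[0][0] = min over k of (A[0][0] + B[0][0] = -4 + 10 = 6, A[0][1] + B[1][0] = 4 + 6 = 10) = 6 (attained at k = 0)
  C[0][1] = min over k of (A[0][0] + B[0][1] = -4 + 3 = -1, A[0][1] + B[1][1] = 4 + 7 = 11) = -1 (attained at k = 0)
  C[1][0] = min over k of (A[1][0] + B[0][0] = -2 + 10 = 8, A[1][1] + B[1][0] = 1 + 6 = 7) = 7 (attained at k = 1)
  C[1][1] = min over k of (A[1][0] + B[0][1] = -2 + 3 = 1, A[1][1] + B[1][1] = 1 + 7 = 8) = 1 (attained at k = 0)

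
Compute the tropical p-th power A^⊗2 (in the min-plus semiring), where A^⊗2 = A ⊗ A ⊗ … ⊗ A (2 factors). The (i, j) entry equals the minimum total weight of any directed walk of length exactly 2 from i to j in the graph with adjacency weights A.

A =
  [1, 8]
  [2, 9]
A^⊗2 =
  [2, 9]
  [3, 10]

Each entry (A^⊗2)_ij equals the minimum over all length-2 walks i = v_0 → v_1 → … → v_2 = j of Σ_t A[v_t][v_{t+1}]. For example, for (i, j) = (0, 1) we minimise over 2 possible intermediate vertex sequences; the minimum is 9, attained along the walk 0 → 0 → 1.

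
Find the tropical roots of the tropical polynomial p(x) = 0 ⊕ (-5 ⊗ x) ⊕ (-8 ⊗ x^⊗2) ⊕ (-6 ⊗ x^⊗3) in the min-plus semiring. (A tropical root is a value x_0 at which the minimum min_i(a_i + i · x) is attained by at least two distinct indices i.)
Roots: {-2, 3, 5}

Each tropical root is a break point of the lower envelope of the lines y = a_i + i · x (there are 4 lines, with slopes 0, 1, ..., 3). Only the lines that attain the minimum somewhere contribute to roots; other lines are dominated. Here the surviving (envelope) indices are i = 3, i = 2, i = 1, i = 0.
Intersections between consecutive envelope lines give the roots: for adjacent envelope indices i < j the intersection is x = (a_i − a_j) / (j − i). Reading off the sorted break points: {-2, 3, 5}.
Verification: at each break x_0, at least two indices attain the minimum of min_i(a_i + i · x_0).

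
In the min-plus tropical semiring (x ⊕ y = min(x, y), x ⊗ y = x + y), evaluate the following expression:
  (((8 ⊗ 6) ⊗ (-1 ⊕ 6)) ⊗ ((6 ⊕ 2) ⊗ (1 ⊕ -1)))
(((8 ⊗ 6) ⊗ (-1 ⊕ 6)) ⊗ ((6 ⊕ 2) ⊗ (1 ⊕ -1))) = 14

Expand innermost to outermost. Recall ⊕ takes the minimum of its arguments and ⊗ takes their sum. Working out the expression (((8 ⊗ 6) ⊗ (-1 ⊕ 6)) ⊗ ((6 ⊕ 2) ⊗ (1 ⊕ -1))) gives 14.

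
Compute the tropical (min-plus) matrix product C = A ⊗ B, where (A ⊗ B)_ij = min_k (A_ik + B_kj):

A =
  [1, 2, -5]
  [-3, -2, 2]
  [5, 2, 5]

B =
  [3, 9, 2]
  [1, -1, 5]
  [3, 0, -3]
A ⊗ B =
  [-2, -5, -8]
  [-1, -3, -1]
  [3, 1, 2]

Apply the min-plus product entry-by-entry:
  C[0][0] = min over k of (A[0][0] + B[0][0] = 1 + 3 = 4, A[0][1] + B[1][0] = 2 + 1 = 3, A[0][2] + B[2][0] = -5 + 3 = -2) = -2 (attained at k = 2)
  C[0][1] = min over k of (A[0][0] + B[0][1] = 1 + 9 = 10, A[0][1] + B[1][1] = 2 + -1 = 1, A[0][2] + B[2][1] = -5 + 0 = -5) = -5 (attained at k = 2)
  C[0][2] = min over k of (A[0][0] + B[0][2] = 1 + 2 = 3, A[0][1] + B[1][2] = 2 + 5 = 7, A[0][2] + B[2][2] = -5 + -3 = -8) = -8 (attained at k = 2)
  C[1][0] = min over k of (A[1][0] + B[0][0] = -3 + 3 = 0, A[1][1] + B[1][0] = -2 + 1 = -1, A[1][2] + B[2][0] = 2 + 3 = 5) = -1 (attained at k = 1)
  C[1][1] = min over k of (A[1][0] + B[0][1] = -3 + 9 = 6, A[1][1] + B[1][1] = -2 + -1 = -3, A[1][2] + B[2][1] = 2 + 0 = 2) = -3 (attained at k = 1)
  C[1][2] = min over k of (A[1][0] + B[0][2] = -3 + 2 = -1, A[1][1] + B[1][2] = -2 + 5 = 3, A[1][2] + B[2][2] = 2 + -3 = -1) = -1 (attained at k = 0)
  C[2][0] = min over k of (A[2][0] + B[0][0] = 5 + 3 = 8, A[2][1] + B[1][0] = 2 + 1 = 3, A[2][2] + B[2][0] = 5 + 3 = 8) = 3 (attained at k = 1)
  C[2][1] = min over k of (A[2][0] + B[0][1] = 5 + 9 = 14, A[2][1] + B[1][1] = 2 + -1 = 1, A[2][2] + B[2][1] = 5 + 0 = 5) = 1 (attained at k = 1)
  C[2][2] = min over k of (A[2][0] + B[0][2] = 5 + 2 = 7, A[2][1] + B[1][2] = 2 + 5 = 7, A[2][2] + B[2][2] = 5 + -3 = 2) = 2 (attained at k = 2)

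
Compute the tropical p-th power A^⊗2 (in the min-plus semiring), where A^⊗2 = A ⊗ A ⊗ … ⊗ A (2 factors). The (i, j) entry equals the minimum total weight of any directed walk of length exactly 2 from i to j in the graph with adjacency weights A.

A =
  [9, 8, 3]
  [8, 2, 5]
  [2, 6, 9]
A^⊗2 =
  [5, 9, 12]
  [7, 4, 7]
  [11, 8, 5]

Each entry (A^⊗2)_ij equals the minimum over all length-2 walks i = v_0 → v_1 → … → v_2 = j of Σ_t A[v_t][v_{t+1}]. For example, for (i, j) = (0, 2) we minimise over 3 possible intermediate vertex sequences; the minimum is 12, attained along the walk 0 → 0 → 2.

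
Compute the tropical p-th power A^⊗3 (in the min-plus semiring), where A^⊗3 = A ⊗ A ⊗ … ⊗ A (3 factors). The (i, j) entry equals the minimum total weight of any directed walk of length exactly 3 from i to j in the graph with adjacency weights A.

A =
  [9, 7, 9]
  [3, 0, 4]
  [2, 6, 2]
A^⊗3 =
  [10, 7, 11]
  [3, 0, 4]
  [6, 6, 6]

Each entry (A^⊗3)_ij equals the minimum over all length-3 walks i = v_0 → v_1 → … → v_3 = j of Σ_t A[v_t][v_{t+1}]. For example, for (i, j) = (0, 2) we minimise over 9 possible intermediate vertex sequences; the minimum is 11, attained along the walk 0 → 1 → 1 → 2.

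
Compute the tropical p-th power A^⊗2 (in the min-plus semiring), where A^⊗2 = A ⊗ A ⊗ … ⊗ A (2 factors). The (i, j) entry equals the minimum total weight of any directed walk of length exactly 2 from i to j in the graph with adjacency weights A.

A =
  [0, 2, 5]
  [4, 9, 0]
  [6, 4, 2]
A^⊗2 =
  [0, 2, 2]
  [4, 4, 2]
  [6, 6, 4]

Each entry (A^⊗2)_ij equals the minimum over all length-2 walks i = v_0 → v_1 → … → v_2 = j of Σ_t A[v_t][v_{t+1}]. For example, for (i, j) = (0, 2) we minimise over 3 possible intermediate vertex sequences; the minimum is 2, attained along the walk 0 → 1 → 2.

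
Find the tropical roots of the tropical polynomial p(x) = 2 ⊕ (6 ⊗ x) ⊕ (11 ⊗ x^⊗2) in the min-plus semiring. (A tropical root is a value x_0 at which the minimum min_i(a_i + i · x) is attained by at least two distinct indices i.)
Roots: {-5, -4}

Each tropical root is a break point of the lower envelope of the lines y = a_i + i · x (there are 3 lines, with slopes 0, 1, ..., 2). Only the lines that attain the minimum somewhere contribute to roots; other lines are dominated. Here the surviving (envelope) indices are i = 2, i = 1, i = 0.
Intersections between consecutive envelope lines give the roots: for adjacent envelope indices i < j the intersection is x = (a_i − a_j) / (j − i). Reading off the sorted break points: {-5, -4}.
Verification: at each break x_0, at least two indices attain the minimum of min_i(a_i + i · x_0).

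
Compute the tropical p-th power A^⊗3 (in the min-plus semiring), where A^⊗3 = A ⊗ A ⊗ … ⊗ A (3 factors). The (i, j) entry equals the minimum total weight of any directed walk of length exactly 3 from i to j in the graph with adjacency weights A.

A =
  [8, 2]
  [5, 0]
A^⊗3 =
  [7, 2]
  [5, 0]

Each entry (A^⊗3)_ij equals the minimum over all length-3 walks i = v_0 → v_1 → … → v_3 = j of Σ_t A[v_t][v_{t+1}]. For example, for (i, j) = (0, 1) we minimise over 4 possible intermediate vertex sequences; the minimum is 2, attained along the walk 0 → 1 → 1 → 1.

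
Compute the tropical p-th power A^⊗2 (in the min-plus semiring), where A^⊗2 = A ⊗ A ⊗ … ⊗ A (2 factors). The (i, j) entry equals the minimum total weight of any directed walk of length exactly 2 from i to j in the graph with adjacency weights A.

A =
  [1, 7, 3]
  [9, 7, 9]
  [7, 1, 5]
A^⊗2 =
  [2, 4, 4]
  [10, 10, 12]
  [8, 6, 10]

Each entry (A^⊗2)_ij equals the minimum over all length-2 walks i = v_0 → v_1 → … → v_2 = j of Σ_t A[v_t][v_{t+1}]. For example, for (i, j) = (0, 2) we minimise over 3 possible intermediate vertex sequences; the minimum is 4, attained along the walk 0 → 0 → 2.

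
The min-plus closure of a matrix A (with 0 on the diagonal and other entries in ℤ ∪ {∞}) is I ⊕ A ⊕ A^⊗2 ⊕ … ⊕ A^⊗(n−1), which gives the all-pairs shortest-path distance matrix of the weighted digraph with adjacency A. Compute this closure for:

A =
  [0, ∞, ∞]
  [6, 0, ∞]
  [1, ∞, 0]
Closure =
  [0, ∞, ∞]
  [6, 0, ∞]
  [1, ∞, 0]

This is the Floyd-Warshall all-pairs shortest-path computation. For each intermediate vertex k = 0, 1, …, 2, update dist[i][j] ← min(dist[i][j], dist[i][k] + dist[k][j]). The final matrix gives, for each (i, j), the minimum total weight of any directed path from i to j (possibly empty when i = j).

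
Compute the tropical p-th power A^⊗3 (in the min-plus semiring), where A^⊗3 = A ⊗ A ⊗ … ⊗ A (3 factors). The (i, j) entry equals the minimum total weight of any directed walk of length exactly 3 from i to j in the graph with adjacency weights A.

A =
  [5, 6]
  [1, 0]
A^⊗3 =
  [7, 6]
  [1, 0]

Each entry (A^⊗3)_ij equals the minimum over all length-3 walks i = v_0 → v_1 → … → v_3 = j of Σ_t A[v_t][v_{t+1}]. For example, for (i, j) = (0, 1) we minimise over 4 possible intermediate vertex sequences; the minimum is 6, attained along the walk 0 → 1 → 1 → 1.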